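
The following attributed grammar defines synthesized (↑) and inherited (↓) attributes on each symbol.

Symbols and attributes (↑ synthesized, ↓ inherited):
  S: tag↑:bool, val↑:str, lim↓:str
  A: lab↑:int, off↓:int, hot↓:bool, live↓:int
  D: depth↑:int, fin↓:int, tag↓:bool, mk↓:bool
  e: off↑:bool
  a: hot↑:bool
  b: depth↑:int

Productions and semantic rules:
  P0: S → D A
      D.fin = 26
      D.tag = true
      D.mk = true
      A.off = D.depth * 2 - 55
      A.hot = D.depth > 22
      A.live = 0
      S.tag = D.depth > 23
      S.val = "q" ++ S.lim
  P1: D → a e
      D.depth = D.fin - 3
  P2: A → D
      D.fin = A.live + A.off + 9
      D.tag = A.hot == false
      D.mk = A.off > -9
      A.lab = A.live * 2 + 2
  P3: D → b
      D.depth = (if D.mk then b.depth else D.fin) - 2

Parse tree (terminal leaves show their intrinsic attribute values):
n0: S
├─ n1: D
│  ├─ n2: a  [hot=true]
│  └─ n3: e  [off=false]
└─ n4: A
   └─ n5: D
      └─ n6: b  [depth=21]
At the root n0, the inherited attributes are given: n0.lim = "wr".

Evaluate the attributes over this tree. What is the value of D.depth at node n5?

-2

1. n0.lim = "wr"  [given at root]
2. n1.fin = 26  [26]
3. n1.tag = true  [true]
4. n1.mk = true  [true]
5. n2.hot = true  [terminal]
6. n3.off = false  [terminal]
7. n1.depth = 23  [D.fin - 3]
8. n4.off = -9  [D.depth * 2 - 55]
9. n4.hot = true  [D.depth > 22]
10. n4.live = 0  [0]
11. n5.fin = 0  [A.live + A.off + 9]
12. n5.tag = false  [A.hot == false]
13. n5.mk = false  [A.off > -9]
14. n6.depth = 21  [terminal]
15. n5.depth = -2  [(if D.mk then b.depth else D.fin) - 2]
16. n4.lab = 2  [A.live * 2 + 2]
17. n0.tag = false  [D.depth > 23]
18. n0.val = "qwr"  ["q" ++ S.lim]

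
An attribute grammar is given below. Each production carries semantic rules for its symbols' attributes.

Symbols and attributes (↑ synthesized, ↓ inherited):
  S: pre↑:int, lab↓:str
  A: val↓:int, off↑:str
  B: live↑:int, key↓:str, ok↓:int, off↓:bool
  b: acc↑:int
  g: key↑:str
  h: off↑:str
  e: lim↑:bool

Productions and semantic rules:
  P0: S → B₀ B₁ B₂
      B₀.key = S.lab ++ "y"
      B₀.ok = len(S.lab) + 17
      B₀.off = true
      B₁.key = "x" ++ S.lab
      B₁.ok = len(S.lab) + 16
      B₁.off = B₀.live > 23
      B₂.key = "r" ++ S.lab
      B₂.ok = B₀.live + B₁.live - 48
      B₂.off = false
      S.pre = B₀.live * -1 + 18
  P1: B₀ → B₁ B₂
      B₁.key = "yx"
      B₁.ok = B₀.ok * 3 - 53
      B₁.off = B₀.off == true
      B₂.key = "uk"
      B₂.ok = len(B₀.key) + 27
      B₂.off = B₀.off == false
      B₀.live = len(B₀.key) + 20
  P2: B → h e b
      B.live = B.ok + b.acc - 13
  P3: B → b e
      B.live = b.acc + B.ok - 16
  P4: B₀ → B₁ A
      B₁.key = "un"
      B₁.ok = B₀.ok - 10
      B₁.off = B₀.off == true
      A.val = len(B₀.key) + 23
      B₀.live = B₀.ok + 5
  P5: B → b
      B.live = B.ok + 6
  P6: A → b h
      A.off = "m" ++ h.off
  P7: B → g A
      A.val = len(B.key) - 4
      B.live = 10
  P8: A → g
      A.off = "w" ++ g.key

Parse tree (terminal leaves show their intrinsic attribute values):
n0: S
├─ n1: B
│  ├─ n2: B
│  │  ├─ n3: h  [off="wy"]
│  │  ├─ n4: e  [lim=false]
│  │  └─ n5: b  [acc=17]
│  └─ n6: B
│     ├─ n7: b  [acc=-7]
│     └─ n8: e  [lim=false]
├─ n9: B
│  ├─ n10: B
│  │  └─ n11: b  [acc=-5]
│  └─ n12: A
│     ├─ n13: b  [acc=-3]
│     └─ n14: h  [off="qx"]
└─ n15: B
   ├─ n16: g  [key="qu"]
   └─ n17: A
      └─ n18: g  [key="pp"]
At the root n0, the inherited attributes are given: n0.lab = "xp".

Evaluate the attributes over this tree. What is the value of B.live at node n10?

1. n0.lab = "xp"  [given at root]
2. n1.key = "xpy"  [S.lab ++ "y"]
3. n1.ok = 19  [len(S.lab) + 17]
4. n1.off = true  [true]
5. n2.key = "yx"  ["yx"]
6. n2.ok = 4  [B₀.ok * 3 - 53]
7. n2.off = true  [B₀.off == true]
8. n3.off = "wy"  [terminal]
9. n4.lim = false  [terminal]
10. n5.acc = 17  [terminal]
11. n2.live = 8  [B.ok + b.acc - 13]
12. n6.key = "uk"  ["uk"]
13. n6.ok = 30  [len(B₀.key) + 27]
14. n6.off = false  [B₀.off == false]
15. n7.acc = -7  [terminal]
16. n8.lim = false  [terminal]
17. n6.live = 7  [b.acc + B.ok - 16]
18. n1.live = 23  [len(B₀.key) + 20]
19. n9.key = "xxp"  ["x" ++ S.lab]
20. n9.ok = 18  [len(S.lab) + 16]
21. n9.off = false  [B₀.live > 23]
22. n10.key = "un"  ["un"]
23. n10.ok = 8  [B₀.ok - 10]
24. n10.off = false  [B₀.off == true]
25. n11.acc = -5  [terminal]
26. n10.live = 14  [B.ok + 6]
27. n12.val = 26  [len(B₀.key) + 23]
28. n13.acc = -3  [terminal]
29. n14.off = "qx"  [terminal]
30. n12.off = "mqx"  ["m" ++ h.off]
31. n9.live = 23  [B₀.ok + 5]
32. n15.key = "rxp"  ["r" ++ S.lab]
33. n15.ok = -2  [B₀.live + B₁.live - 48]
34. n15.off = false  [false]
35. n16.key = "qu"  [terminal]
36. n17.val = -1  [len(B.key) - 4]
37. n18.key = "pp"  [terminal]
38. n17.off = "wpp"  ["w" ++ g.key]
39. n15.live = 10  [10]
40. n0.pre = -5  [B₀.live * -1 + 18]

14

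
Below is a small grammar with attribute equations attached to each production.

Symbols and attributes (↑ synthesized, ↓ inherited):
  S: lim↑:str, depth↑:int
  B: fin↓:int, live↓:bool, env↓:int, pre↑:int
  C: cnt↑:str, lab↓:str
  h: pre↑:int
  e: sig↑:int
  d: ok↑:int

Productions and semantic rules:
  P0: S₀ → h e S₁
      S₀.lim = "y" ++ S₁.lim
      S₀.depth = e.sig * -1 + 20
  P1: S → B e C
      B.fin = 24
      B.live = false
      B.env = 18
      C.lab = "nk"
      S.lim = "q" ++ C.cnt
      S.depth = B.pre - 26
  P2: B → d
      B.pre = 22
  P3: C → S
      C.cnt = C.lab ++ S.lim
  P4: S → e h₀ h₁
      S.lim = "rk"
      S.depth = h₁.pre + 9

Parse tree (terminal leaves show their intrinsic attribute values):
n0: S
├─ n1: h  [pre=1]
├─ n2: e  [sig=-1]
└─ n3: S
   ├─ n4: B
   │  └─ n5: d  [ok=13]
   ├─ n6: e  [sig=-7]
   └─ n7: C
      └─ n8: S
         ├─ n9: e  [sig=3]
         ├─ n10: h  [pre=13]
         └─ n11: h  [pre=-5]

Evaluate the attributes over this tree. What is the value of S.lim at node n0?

1. n1.pre = 1  [terminal]
2. n2.sig = -1  [terminal]
3. n4.fin = 24  [24]
4. n4.live = false  [false]
5. n4.env = 18  [18]
6. n5.ok = 13  [terminal]
7. n4.pre = 22  [22]
8. n6.sig = -7  [terminal]
9. n7.lab = "nk"  ["nk"]
10. n9.sig = 3  [terminal]
11. n10.pre = 13  [terminal]
12. n11.pre = -5  [terminal]
13. n8.lim = "rk"  ["rk"]
14. n8.depth = 4  [h₁.pre + 9]
15. n7.cnt = "nkrk"  [C.lab ++ S.lim]
16. n3.lim = "qnkrk"  ["q" ++ C.cnt]
17. n3.depth = -4  [B.pre - 26]
18. n0.lim = "yqnkrk"  ["y" ++ S₁.lim]
19. n0.depth = 21  [e.sig * -1 + 20]

"yqnkrk"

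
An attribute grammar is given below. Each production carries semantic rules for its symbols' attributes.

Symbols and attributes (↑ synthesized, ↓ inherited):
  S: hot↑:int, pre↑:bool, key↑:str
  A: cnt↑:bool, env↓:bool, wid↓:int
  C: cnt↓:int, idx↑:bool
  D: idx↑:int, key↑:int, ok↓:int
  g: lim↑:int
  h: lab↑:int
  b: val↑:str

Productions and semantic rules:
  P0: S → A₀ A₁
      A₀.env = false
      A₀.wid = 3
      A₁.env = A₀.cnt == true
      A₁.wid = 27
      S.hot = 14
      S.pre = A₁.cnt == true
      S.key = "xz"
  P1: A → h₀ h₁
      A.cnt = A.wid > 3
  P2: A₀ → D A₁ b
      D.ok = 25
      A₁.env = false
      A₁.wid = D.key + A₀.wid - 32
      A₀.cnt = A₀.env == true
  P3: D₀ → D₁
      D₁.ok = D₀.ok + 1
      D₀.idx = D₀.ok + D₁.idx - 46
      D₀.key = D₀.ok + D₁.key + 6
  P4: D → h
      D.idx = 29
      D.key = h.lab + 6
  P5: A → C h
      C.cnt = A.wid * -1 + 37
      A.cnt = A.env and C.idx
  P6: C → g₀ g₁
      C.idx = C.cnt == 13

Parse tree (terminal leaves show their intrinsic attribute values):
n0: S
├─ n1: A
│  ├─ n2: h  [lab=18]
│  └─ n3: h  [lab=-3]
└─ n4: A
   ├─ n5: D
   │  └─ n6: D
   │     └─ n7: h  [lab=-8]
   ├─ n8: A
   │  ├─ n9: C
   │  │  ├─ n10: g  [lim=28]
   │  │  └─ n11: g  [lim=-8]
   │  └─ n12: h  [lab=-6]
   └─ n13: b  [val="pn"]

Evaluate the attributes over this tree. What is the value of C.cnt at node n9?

1. n1.env = false  [false]
2. n1.wid = 3  [3]
3. n2.lab = 18  [terminal]
4. n3.lab = -3  [terminal]
5. n1.cnt = false  [A.wid > 3]
6. n4.env = false  [A₀.cnt == true]
7. n4.wid = 27  [27]
8. n5.ok = 25  [25]
9. n6.ok = 26  [D₀.ok + 1]
10. n7.lab = -8  [terminal]
11. n6.idx = 29  [29]
12. n6.key = -2  [h.lab + 6]
13. n5.idx = 8  [D₀.ok + D₁.idx - 46]
14. n5.key = 29  [D₀.ok + D₁.key + 6]
15. n8.env = false  [false]
16. n8.wid = 24  [D.key + A₀.wid - 32]
17. n9.cnt = 13  [A.wid * -1 + 37]
18. n10.lim = 28  [terminal]
19. n11.lim = -8  [terminal]
20. n9.idx = true  [C.cnt == 13]
21. n12.lab = -6  [terminal]
22. n8.cnt = false  [A.env and C.idx]
23. n13.val = "pn"  [terminal]
24. n4.cnt = false  [A₀.env == true]
25. n0.hot = 14  [14]
26. n0.pre = false  [A₁.cnt == true]
27. n0.key = "xz"  ["xz"]

13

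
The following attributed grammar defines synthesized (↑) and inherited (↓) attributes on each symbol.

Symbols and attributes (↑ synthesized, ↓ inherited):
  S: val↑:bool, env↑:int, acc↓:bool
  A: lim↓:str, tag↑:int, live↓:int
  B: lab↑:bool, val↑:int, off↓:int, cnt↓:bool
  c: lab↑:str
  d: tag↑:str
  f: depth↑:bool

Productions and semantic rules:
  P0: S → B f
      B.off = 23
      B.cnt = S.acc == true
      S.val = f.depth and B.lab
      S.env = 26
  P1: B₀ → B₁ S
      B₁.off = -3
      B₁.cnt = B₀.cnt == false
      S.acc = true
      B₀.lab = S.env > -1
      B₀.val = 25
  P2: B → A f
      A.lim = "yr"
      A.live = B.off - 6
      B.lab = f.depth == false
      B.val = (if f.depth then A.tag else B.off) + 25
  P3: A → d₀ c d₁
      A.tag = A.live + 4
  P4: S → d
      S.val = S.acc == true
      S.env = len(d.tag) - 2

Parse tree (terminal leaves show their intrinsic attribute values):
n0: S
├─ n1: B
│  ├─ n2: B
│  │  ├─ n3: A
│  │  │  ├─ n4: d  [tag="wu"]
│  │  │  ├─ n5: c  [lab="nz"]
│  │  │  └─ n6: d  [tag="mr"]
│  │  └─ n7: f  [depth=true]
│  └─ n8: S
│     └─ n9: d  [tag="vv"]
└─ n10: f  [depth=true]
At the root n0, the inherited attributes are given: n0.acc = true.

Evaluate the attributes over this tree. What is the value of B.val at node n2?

1. n0.acc = true  [given at root]
2. n1.off = 23  [23]
3. n1.cnt = true  [S.acc == true]
4. n2.off = -3  [-3]
5. n2.cnt = false  [B₀.cnt == false]
6. n3.lim = "yr"  ["yr"]
7. n3.live = -9  [B.off - 6]
8. n4.tag = "wu"  [terminal]
9. n5.lab = "nz"  [terminal]
10. n6.tag = "mr"  [terminal]
11. n3.tag = -5  [A.live + 4]
12. n7.depth = true  [terminal]
13. n2.lab = false  [f.depth == false]
14. n2.val = 20  [(if f.depth then A.tag else B.off) + 25]
15. n8.acc = true  [true]
16. n9.tag = "vv"  [terminal]
17. n8.val = true  [S.acc == true]
18. n8.env = 0  [len(d.tag) - 2]
19. n1.lab = true  [S.env > -1]
20. n1.val = 25  [25]
21. n10.depth = true  [terminal]
22. n0.val = true  [f.depth and B.lab]
23. n0.env = 26  [26]

20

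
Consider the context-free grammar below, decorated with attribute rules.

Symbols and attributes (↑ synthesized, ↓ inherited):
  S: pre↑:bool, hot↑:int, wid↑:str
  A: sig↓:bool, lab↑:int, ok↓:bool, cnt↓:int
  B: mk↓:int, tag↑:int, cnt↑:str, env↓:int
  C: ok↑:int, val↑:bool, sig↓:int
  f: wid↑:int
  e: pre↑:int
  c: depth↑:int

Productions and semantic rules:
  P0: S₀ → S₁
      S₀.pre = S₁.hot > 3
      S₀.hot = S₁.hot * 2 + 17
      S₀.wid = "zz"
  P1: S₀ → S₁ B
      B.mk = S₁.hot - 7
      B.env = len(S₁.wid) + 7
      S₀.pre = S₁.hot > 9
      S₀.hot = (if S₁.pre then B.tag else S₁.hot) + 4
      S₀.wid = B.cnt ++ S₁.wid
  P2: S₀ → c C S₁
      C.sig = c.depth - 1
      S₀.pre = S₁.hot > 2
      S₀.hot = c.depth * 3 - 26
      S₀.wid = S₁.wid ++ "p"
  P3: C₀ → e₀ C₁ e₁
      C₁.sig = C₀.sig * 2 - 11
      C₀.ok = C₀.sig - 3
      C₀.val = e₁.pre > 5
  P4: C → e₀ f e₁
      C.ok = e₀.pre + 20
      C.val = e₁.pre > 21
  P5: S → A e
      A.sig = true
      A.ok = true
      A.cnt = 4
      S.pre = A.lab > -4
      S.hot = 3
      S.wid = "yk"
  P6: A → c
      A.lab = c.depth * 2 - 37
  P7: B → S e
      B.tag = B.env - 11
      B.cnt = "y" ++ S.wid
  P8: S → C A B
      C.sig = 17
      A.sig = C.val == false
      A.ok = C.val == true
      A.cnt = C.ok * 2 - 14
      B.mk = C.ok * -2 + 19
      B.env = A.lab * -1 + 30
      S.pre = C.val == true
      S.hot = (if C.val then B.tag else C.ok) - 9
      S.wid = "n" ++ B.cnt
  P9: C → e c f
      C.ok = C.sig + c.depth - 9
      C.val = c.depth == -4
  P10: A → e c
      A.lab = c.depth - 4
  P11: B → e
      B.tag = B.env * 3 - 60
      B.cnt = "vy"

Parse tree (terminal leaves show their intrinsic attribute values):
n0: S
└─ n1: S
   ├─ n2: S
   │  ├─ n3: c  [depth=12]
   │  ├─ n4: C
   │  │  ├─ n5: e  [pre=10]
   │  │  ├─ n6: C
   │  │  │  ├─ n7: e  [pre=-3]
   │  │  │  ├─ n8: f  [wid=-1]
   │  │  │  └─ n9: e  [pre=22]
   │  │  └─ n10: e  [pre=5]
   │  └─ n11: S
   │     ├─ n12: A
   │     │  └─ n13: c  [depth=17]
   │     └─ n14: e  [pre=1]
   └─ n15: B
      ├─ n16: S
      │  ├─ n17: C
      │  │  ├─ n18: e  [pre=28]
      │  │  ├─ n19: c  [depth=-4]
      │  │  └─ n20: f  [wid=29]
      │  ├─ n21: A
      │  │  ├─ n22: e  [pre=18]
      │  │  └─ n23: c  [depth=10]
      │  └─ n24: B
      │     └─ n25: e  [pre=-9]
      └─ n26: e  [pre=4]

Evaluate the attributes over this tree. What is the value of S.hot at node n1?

3

1. n3.depth = 12  [terminal]
2. n4.sig = 11  [c.depth - 1]
3. n5.pre = 10  [terminal]
4. n6.sig = 11  [C₀.sig * 2 - 11]
5. n7.pre = -3  [terminal]
6. n8.wid = -1  [terminal]
7. n9.pre = 22  [terminal]
8. n6.ok = 17  [e₀.pre + 20]
9. n6.val = true  [e₁.pre > 21]
10. n10.pre = 5  [terminal]
11. n4.ok = 8  [C₀.sig - 3]
12. n4.val = false  [e₁.pre > 5]
13. n12.sig = true  [true]
14. n12.ok = true  [true]
15. n12.cnt = 4  [4]
16. n13.depth = 17  [terminal]
17. n12.lab = -3  [c.depth * 2 - 37]
18. n14.pre = 1  [terminal]
19. n11.pre = true  [A.lab > -4]
20. n11.hot = 3  [3]
21. n11.wid = "yk"  ["yk"]
22. n2.pre = true  [S₁.hot > 2]
23. n2.hot = 10  [c.depth * 3 - 26]
24. n2.wid = "ykp"  [S₁.wid ++ "p"]
25. n15.mk = 3  [S₁.hot - 7]
26. n15.env = 10  [len(S₁.wid) + 7]
27. n17.sig = 17  [17]
28. n18.pre = 28  [terminal]
29. n19.depth = -4  [terminal]
30. n20.wid = 29  [terminal]
31. n17.ok = 4  [C.sig + c.depth - 9]
32. n17.val = true  [c.depth == -4]
33. n21.sig = false  [C.val == false]
34. n21.ok = true  [C.val == true]
35. n21.cnt = -6  [C.ok * 2 - 14]
36. n22.pre = 18  [terminal]
37. n23.depth = 10  [terminal]
38. n21.lab = 6  [c.depth - 4]
39. n24.mk = 11  [C.ok * -2 + 19]
40. n24.env = 24  [A.lab * -1 + 30]
41. n25.pre = -9  [terminal]
42. n24.tag = 12  [B.env * 3 - 60]
43. n24.cnt = "vy"  ["vy"]
44. n16.pre = true  [C.val == true]
45. n16.hot = 3  [(if C.val then B.tag else C.ok) - 9]
46. n16.wid = "nvy"  ["n" ++ B.cnt]
47. n26.pre = 4  [terminal]
48. n15.tag = -1  [B.env - 11]
49. n15.cnt = "ynvy"  ["y" ++ S.wid]
50. n1.pre = true  [S₁.hot > 9]
51. n1.hot = 3  [(if S₁.pre then B.tag else S₁.hot) + 4]
52. n1.wid = "ynvyykp"  [B.cnt ++ S₁.wid]
53. n0.pre = false  [S₁.hot > 3]
54. n0.hot = 23  [S₁.hot * 2 + 17]
55. n0.wid = "zz"  ["zz"]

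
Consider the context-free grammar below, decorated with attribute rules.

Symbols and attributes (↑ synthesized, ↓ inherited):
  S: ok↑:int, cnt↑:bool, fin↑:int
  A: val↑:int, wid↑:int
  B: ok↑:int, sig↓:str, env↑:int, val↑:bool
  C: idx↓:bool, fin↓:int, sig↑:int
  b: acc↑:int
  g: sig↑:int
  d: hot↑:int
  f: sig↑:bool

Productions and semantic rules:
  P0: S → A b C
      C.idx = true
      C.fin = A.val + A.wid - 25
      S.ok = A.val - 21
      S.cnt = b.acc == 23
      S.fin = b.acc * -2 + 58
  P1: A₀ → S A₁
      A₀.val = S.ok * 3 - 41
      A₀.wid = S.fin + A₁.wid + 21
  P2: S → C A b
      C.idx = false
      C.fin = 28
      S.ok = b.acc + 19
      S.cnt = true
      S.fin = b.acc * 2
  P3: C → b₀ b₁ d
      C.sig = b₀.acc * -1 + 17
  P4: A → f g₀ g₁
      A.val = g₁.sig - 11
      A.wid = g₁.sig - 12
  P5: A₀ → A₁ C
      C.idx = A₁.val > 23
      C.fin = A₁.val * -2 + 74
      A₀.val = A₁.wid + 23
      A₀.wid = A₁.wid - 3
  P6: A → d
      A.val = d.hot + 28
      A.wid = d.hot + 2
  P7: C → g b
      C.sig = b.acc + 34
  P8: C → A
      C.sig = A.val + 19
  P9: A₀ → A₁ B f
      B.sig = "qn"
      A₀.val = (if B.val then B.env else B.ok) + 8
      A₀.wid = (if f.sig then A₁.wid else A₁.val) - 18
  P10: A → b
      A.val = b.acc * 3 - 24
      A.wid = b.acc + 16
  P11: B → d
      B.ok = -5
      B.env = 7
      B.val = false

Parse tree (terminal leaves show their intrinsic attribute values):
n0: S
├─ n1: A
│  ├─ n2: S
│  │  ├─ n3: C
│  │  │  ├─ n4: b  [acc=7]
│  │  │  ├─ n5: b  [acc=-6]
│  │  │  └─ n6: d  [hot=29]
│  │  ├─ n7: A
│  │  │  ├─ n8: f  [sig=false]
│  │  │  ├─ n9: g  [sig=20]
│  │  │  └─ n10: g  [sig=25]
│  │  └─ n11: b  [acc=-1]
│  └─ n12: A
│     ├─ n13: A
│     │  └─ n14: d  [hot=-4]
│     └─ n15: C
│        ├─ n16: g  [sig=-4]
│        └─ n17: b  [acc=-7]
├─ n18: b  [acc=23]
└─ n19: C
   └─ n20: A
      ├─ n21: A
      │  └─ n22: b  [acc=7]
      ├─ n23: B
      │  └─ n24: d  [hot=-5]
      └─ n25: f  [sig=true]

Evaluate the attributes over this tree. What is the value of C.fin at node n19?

1. n3.idx = false  [false]
2. n3.fin = 28  [28]
3. n4.acc = 7  [terminal]
4. n5.acc = -6  [terminal]
5. n6.hot = 29  [terminal]
6. n3.sig = 10  [b₀.acc * -1 + 17]
7. n8.sig = false  [terminal]
8. n9.sig = 20  [terminal]
9. n10.sig = 25  [terminal]
10. n7.val = 14  [g₁.sig - 11]
11. n7.wid = 13  [g₁.sig - 12]
12. n11.acc = -1  [terminal]
13. n2.ok = 18  [b.acc + 19]
14. n2.cnt = true  [true]
15. n2.fin = -2  [b.acc * 2]
16. n14.hot = -4  [terminal]
17. n13.val = 24  [d.hot + 28]
18. n13.wid = -2  [d.hot + 2]
19. n15.idx = true  [A₁.val > 23]
20. n15.fin = 26  [A₁.val * -2 + 74]
21. n16.sig = -4  [terminal]
22. n17.acc = -7  [terminal]
23. n15.sig = 27  [b.acc + 34]
24. n12.val = 21  [A₁.wid + 23]
25. n12.wid = -5  [A₁.wid - 3]
26. n1.val = 13  [S.ok * 3 - 41]
27. n1.wid = 14  [S.fin + A₁.wid + 21]
28. n18.acc = 23  [terminal]
29. n19.idx = true  [true]
30. n19.fin = 2  [A.val + A.wid - 25]
31. n22.acc = 7  [terminal]
32. n21.val = -3  [b.acc * 3 - 24]
33. n21.wid = 23  [b.acc + 16]
34. n23.sig = "qn"  ["qn"]
35. n24.hot = -5  [terminal]
36. n23.ok = -5  [-5]
37. n23.env = 7  [7]
38. n23.val = false  [false]
39. n25.sig = true  [terminal]
40. n20.val = 3  [(if B.val then B.env else B.ok) + 8]
41. n20.wid = 5  [(if f.sig then A₁.wid else A₁.val) - 18]
42. n19.sig = 22  [A.val + 19]
43. n0.ok = -8  [A.val - 21]
44. n0.cnt = true  [b.acc == 23]
45. n0.fin = 12  [b.acc * -2 + 58]

2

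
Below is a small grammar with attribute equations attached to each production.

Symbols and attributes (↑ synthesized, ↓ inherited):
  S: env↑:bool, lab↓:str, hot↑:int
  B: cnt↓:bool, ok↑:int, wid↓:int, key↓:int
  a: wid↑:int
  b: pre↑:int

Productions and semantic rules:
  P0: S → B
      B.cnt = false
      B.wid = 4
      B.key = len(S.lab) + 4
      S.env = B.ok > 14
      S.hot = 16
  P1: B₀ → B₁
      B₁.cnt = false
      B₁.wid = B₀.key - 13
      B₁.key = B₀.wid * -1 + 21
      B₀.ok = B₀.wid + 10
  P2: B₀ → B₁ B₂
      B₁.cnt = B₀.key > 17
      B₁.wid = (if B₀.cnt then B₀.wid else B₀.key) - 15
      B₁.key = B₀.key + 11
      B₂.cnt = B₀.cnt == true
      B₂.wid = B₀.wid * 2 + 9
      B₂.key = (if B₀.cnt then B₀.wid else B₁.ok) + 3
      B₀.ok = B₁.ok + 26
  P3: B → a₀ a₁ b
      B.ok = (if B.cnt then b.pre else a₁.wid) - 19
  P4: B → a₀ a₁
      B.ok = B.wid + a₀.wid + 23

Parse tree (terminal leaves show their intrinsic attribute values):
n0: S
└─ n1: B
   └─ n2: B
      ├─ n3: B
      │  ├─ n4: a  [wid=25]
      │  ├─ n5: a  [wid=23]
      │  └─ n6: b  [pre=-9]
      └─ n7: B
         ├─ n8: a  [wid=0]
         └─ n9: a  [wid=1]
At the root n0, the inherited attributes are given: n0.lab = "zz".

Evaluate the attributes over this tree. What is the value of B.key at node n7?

1. n0.lab = "zz"  [given at root]
2. n1.cnt = false  [false]
3. n1.wid = 4  [4]
4. n1.key = 6  [len(S.lab) + 4]
5. n2.cnt = false  [false]
6. n2.wid = -7  [B₀.key - 13]
7. n2.key = 17  [B₀.wid * -1 + 21]
8. n3.cnt = false  [B₀.key > 17]
9. n3.wid = 2  [(if B₀.cnt then B₀.wid else B₀.key) - 15]
10. n3.key = 28  [B₀.key + 11]
11. n4.wid = 25  [terminal]
12. n5.wid = 23  [terminal]
13. n6.pre = -9  [terminal]
14. n3.ok = 4  [(if B.cnt then b.pre else a₁.wid) - 19]
15. n7.cnt = false  [B₀.cnt == true]
16. n7.wid = -5  [B₀.wid * 2 + 9]
17. n7.key = 7  [(if B₀.cnt then B₀.wid else B₁.ok) + 3]
18. n8.wid = 0  [terminal]
19. n9.wid = 1  [terminal]
20. n7.ok = 18  [B.wid + a₀.wid + 23]
21. n2.ok = 30  [B₁.ok + 26]
22. n1.ok = 14  [B₀.wid + 10]
23. n0.env = false  [B.ok > 14]
24. n0.hot = 16  [16]

7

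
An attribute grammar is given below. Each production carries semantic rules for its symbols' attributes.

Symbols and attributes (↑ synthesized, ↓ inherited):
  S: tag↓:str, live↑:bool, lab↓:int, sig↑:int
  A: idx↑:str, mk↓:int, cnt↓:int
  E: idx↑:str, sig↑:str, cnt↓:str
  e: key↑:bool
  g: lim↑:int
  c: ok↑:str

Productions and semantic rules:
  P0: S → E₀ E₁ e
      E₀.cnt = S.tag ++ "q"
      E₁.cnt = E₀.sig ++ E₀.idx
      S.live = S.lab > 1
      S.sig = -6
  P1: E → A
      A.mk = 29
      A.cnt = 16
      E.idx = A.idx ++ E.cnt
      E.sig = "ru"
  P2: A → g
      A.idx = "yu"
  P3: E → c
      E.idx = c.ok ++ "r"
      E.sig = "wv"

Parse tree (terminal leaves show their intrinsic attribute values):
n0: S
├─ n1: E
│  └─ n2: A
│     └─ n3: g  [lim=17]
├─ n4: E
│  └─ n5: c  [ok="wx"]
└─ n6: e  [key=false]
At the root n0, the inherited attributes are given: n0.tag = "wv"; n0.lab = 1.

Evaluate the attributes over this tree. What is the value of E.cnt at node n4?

"ruyuwvq"

1. n0.tag = "wv"  [given at root]
2. n0.lab = 1  [given at root]
3. n1.cnt = "wvq"  [S.tag ++ "q"]
4. n2.mk = 29  [29]
5. n2.cnt = 16  [16]
6. n3.lim = 17  [terminal]
7. n2.idx = "yu"  ["yu"]
8. n1.idx = "yuwvq"  [A.idx ++ E.cnt]
9. n1.sig = "ru"  ["ru"]
10. n4.cnt = "ruyuwvq"  [E₀.sig ++ E₀.idx]
11. n5.ok = "wx"  [terminal]
12. n4.idx = "wxr"  [c.ok ++ "r"]
13. n4.sig = "wv"  ["wv"]
14. n6.key = false  [terminal]
15. n0.live = false  [S.lab > 1]
16. n0.sig = -6  [-6]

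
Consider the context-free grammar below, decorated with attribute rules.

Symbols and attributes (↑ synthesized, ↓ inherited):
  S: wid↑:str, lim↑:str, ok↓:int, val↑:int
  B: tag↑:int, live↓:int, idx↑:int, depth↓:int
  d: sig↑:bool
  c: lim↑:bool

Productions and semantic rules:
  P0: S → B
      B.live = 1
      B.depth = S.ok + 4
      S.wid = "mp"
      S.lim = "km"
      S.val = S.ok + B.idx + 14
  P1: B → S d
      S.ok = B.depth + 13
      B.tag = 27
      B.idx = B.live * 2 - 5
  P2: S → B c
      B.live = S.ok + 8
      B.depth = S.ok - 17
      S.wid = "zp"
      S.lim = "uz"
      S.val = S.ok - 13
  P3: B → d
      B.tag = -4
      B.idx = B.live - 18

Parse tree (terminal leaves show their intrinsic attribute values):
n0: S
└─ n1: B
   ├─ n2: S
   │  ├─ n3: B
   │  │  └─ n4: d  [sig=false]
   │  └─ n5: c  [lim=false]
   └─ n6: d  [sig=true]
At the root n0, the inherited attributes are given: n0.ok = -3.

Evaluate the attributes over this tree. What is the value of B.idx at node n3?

1. n0.ok = -3  [given at root]
2. n1.live = 1  [1]
3. n1.depth = 1  [S.ok + 4]
4. n2.ok = 14  [B.depth + 13]
5. n3.live = 22  [S.ok + 8]
6. n3.depth = -3  [S.ok - 17]
7. n4.sig = false  [terminal]
8. n3.tag = -4  [-4]
9. n3.idx = 4  [B.live - 18]
10. n5.lim = false  [terminal]
11. n2.wid = "zp"  ["zp"]
12. n2.lim = "uz"  ["uz"]
13. n2.val = 1  [S.ok - 13]
14. n6.sig = true  [terminal]
15. n1.tag = 27  [27]
16. n1.idx = -3  [B.live * 2 - 5]
17. n0.wid = "mp"  ["mp"]
18. n0.lim = "km"  ["km"]
19. n0.val = 8  [S.ok + B.idx + 14]

4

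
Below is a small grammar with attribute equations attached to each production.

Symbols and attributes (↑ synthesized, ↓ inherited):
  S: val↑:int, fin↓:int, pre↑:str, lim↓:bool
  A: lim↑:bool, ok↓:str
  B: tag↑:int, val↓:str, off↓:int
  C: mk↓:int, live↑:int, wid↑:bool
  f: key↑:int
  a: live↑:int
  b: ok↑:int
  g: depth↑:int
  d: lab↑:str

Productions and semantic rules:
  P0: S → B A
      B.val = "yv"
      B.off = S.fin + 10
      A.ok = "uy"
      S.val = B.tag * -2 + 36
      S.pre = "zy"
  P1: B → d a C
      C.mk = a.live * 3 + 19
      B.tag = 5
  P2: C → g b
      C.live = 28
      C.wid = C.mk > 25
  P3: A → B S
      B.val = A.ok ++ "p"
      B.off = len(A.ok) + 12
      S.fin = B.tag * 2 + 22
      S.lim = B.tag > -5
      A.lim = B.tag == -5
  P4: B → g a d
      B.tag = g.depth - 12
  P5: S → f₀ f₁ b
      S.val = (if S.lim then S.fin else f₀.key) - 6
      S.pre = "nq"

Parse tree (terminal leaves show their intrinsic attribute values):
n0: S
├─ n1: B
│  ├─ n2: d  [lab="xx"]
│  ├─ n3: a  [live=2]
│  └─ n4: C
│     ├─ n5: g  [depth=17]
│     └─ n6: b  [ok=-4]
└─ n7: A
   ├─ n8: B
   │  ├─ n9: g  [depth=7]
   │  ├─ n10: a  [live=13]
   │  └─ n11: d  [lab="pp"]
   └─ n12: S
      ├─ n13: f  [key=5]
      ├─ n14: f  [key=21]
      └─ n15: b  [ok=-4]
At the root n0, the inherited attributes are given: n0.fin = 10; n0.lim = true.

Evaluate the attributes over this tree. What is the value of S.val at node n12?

1. n0.fin = 10  [given at root]
2. n0.lim = true  [given at root]
3. n1.val = "yv"  ["yv"]
4. n1.off = 20  [S.fin + 10]
5. n2.lab = "xx"  [terminal]
6. n3.live = 2  [terminal]
7. n4.mk = 25  [a.live * 3 + 19]
8. n5.depth = 17  [terminal]
9. n6.ok = -4  [terminal]
10. n4.live = 28  [28]
11. n4.wid = false  [C.mk > 25]
12. n1.tag = 5  [5]
13. n7.ok = "uy"  ["uy"]
14. n8.val = "uyp"  [A.ok ++ "p"]
15. n8.off = 14  [len(A.ok) + 12]
16. n9.depth = 7  [terminal]
17. n10.live = 13  [terminal]
18. n11.lab = "pp"  [terminal]
19. n8.tag = -5  [g.depth - 12]
20. n12.fin = 12  [B.tag * 2 + 22]
21. n12.lim = false  [B.tag > -5]
22. n13.key = 5  [terminal]
23. n14.key = 21  [terminal]
24. n15.ok = -4  [terminal]
25. n12.val = -1  [(if S.lim then S.fin else f₀.key) - 6]
26. n12.pre = "nq"  ["nq"]
27. n7.lim = true  [B.tag == -5]
28. n0.val = 26  [B.tag * -2 + 36]
29. n0.pre = "zy"  ["zy"]

-1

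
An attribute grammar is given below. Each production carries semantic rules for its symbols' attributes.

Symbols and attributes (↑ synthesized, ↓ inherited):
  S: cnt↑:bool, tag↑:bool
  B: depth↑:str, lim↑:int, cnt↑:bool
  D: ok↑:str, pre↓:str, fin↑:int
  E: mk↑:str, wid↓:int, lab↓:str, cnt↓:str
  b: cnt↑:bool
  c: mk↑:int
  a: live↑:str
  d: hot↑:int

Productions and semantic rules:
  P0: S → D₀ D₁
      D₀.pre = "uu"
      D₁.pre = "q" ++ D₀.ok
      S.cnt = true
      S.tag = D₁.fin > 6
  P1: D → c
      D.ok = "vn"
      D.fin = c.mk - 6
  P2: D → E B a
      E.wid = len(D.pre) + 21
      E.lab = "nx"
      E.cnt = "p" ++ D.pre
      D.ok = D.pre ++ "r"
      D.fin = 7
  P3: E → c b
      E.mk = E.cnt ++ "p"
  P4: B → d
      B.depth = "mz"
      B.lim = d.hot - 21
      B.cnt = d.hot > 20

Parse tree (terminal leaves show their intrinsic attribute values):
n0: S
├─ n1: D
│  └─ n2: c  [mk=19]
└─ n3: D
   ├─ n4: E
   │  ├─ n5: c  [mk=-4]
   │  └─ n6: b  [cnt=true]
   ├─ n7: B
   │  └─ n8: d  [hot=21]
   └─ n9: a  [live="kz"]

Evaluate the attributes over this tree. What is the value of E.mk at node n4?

1. n1.pre = "uu"  ["uu"]
2. n2.mk = 19  [terminal]
3. n1.ok = "vn"  ["vn"]
4. n1.fin = 13  [c.mk - 6]
5. n3.pre = "qvn"  ["q" ++ D₀.ok]
6. n4.wid = 24  [len(D.pre) + 21]
7. n4.lab = "nx"  ["nx"]
8. n4.cnt = "pqvn"  ["p" ++ D.pre]
9. n5.mk = -4  [terminal]
10. n6.cnt = true  [terminal]
11. n4.mk = "pqvnp"  [E.cnt ++ "p"]
12. n8.hot = 21  [terminal]
13. n7.depth = "mz"  ["mz"]
14. n7.lim = 0  [d.hot - 21]
15. n7.cnt = true  [d.hot > 20]
16. n9.live = "kz"  [terminal]
17. n3.ok = "qvnr"  [D.pre ++ "r"]
18. n3.fin = 7  [7]
19. n0.cnt = true  [true]
20. n0.tag = true  [D₁.fin > 6]

"pqvnp"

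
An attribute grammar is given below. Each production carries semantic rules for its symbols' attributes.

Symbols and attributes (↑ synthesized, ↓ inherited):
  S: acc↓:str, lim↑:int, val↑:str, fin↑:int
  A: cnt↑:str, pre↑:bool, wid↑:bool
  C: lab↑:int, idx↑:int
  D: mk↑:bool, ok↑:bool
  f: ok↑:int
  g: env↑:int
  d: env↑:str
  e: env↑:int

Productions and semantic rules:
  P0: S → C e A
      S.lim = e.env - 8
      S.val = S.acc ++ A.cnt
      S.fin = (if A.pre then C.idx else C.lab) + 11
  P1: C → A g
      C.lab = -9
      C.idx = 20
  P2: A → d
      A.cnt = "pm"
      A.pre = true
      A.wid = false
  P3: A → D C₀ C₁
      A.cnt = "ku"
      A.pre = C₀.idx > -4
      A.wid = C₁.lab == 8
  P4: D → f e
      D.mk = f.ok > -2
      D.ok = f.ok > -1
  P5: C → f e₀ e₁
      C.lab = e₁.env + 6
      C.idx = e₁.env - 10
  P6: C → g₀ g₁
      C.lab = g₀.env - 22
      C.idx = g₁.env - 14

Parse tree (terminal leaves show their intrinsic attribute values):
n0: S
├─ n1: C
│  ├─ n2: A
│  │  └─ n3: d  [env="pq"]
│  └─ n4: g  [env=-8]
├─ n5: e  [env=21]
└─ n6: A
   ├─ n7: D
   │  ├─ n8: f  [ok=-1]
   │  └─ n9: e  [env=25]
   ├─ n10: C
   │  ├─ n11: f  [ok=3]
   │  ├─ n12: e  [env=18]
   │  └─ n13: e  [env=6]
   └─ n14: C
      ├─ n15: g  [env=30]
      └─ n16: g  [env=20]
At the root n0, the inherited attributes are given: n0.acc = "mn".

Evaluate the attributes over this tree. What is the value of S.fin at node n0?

1. n0.acc = "mn"  [given at root]
2. n3.env = "pq"  [terminal]
3. n2.cnt = "pm"  ["pm"]
4. n2.pre = true  [true]
5. n2.wid = false  [false]
6. n4.env = -8  [terminal]
7. n1.lab = -9  [-9]
8. n1.idx = 20  [20]
9. n5.env = 21  [terminal]
10. n8.ok = -1  [terminal]
11. n9.env = 25  [terminal]
12. n7.mk = true  [f.ok > -2]
13. n7.ok = false  [f.ok > -1]
14. n11.ok = 3  [terminal]
15. n12.env = 18  [terminal]
16. n13.env = 6  [terminal]
17. n10.lab = 12  [e₁.env + 6]
18. n10.idx = -4  [e₁.env - 10]
19. n15.env = 30  [terminal]
20. n16.env = 20  [terminal]
21. n14.lab = 8  [g₀.env - 22]
22. n14.idx = 6  [g₁.env - 14]
23. n6.cnt = "ku"  ["ku"]
24. n6.pre = false  [C₀.idx > -4]
25. n6.wid = true  [C₁.lab == 8]
26. n0.lim = 13  [e.env - 8]
27. n0.val = "mnku"  [S.acc ++ A.cnt]
28. n0.fin = 2  [(if A.pre then C.idx else C.lab) + 11]

2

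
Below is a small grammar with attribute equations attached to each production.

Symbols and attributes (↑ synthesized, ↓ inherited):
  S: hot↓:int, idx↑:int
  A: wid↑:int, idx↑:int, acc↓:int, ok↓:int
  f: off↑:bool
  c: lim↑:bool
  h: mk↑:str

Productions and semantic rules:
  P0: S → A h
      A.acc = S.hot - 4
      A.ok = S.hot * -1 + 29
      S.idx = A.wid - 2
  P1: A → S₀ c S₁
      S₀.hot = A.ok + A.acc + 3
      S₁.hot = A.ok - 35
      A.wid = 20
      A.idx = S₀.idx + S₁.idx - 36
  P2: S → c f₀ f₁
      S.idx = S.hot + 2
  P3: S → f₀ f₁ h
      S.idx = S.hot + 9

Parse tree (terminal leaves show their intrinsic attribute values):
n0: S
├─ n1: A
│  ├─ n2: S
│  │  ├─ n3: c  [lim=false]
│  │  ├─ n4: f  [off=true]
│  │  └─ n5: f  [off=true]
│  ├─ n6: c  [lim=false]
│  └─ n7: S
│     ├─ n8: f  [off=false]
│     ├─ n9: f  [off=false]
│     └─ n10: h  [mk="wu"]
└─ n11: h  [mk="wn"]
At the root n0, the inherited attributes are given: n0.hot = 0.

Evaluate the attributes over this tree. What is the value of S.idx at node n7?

3

1. n0.hot = 0  [given at root]
2. n1.acc = -4  [S.hot - 4]
3. n1.ok = 29  [S.hot * -1 + 29]
4. n2.hot = 28  [A.ok + A.acc + 3]
5. n3.lim = false  [terminal]
6. n4.off = true  [terminal]
7. n5.off = true  [terminal]
8. n2.idx = 30  [S.hot + 2]
9. n6.lim = false  [terminal]
10. n7.hot = -6  [A.ok - 35]
11. n8.off = false  [terminal]
12. n9.off = false  [terminal]
13. n10.mk = "wu"  [terminal]
14. n7.idx = 3  [S.hot + 9]
15. n1.wid = 20  [20]
16. n1.idx = -3  [S₀.idx + S₁.idx - 36]
17. n11.mk = "wn"  [terminal]
18. n0.idx = 18  [A.wid - 2]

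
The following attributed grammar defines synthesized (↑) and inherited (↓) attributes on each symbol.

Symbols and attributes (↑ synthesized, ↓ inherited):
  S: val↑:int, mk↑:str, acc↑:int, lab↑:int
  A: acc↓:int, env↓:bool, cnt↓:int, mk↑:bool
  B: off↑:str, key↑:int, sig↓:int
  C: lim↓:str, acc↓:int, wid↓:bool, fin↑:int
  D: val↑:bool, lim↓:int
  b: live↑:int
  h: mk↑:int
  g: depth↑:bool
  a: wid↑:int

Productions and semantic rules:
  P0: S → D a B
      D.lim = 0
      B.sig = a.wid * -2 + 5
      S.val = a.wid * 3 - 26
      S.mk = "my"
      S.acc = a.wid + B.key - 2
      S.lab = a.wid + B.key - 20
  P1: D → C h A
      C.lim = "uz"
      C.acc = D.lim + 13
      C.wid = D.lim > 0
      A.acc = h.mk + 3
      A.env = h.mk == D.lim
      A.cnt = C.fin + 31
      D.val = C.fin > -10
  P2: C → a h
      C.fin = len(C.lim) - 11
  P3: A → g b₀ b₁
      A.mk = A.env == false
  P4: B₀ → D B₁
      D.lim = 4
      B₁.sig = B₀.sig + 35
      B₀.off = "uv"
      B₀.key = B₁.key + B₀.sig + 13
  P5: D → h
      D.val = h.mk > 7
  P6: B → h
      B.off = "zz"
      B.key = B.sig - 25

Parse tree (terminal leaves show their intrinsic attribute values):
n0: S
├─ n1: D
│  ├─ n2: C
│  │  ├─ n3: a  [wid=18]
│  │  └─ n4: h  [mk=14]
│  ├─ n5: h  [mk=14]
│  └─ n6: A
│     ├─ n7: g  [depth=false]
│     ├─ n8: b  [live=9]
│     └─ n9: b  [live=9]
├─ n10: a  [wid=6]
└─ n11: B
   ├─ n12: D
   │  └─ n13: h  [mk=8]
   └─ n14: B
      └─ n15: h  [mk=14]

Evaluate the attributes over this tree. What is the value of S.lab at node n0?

-5

1. n1.lim = 0  [0]
2. n2.lim = "uz"  ["uz"]
3. n2.acc = 13  [D.lim + 13]
4. n2.wid = false  [D.lim > 0]
5. n3.wid = 18  [terminal]
6. n4.mk = 14  [terminal]
7. n2.fin = -9  [len(C.lim) - 11]
8. n5.mk = 14  [terminal]
9. n6.acc = 17  [h.mk + 3]
10. n6.env = false  [h.mk == D.lim]
11. n6.cnt = 22  [C.fin + 31]
12. n7.depth = false  [terminal]
13. n8.live = 9  [terminal]
14. n9.live = 9  [terminal]
15. n6.mk = true  [A.env == false]
16. n1.val = true  [C.fin > -10]
17. n10.wid = 6  [terminal]
18. n11.sig = -7  [a.wid * -2 + 5]
19. n12.lim = 4  [4]
20. n13.mk = 8  [terminal]
21. n12.val = true  [h.mk > 7]
22. n14.sig = 28  [B₀.sig + 35]
23. n15.mk = 14  [terminal]
24. n14.off = "zz"  ["zz"]
25. n14.key = 3  [B.sig - 25]
26. n11.off = "uv"  ["uv"]
27. n11.key = 9  [B₁.key + B₀.sig + 13]
28. n0.val = -8  [a.wid * 3 - 26]
29. n0.mk = "my"  ["my"]
30. n0.acc = 13  [a.wid + B.key - 2]
31. n0.lab = -5  [a.wid + B.key - 20]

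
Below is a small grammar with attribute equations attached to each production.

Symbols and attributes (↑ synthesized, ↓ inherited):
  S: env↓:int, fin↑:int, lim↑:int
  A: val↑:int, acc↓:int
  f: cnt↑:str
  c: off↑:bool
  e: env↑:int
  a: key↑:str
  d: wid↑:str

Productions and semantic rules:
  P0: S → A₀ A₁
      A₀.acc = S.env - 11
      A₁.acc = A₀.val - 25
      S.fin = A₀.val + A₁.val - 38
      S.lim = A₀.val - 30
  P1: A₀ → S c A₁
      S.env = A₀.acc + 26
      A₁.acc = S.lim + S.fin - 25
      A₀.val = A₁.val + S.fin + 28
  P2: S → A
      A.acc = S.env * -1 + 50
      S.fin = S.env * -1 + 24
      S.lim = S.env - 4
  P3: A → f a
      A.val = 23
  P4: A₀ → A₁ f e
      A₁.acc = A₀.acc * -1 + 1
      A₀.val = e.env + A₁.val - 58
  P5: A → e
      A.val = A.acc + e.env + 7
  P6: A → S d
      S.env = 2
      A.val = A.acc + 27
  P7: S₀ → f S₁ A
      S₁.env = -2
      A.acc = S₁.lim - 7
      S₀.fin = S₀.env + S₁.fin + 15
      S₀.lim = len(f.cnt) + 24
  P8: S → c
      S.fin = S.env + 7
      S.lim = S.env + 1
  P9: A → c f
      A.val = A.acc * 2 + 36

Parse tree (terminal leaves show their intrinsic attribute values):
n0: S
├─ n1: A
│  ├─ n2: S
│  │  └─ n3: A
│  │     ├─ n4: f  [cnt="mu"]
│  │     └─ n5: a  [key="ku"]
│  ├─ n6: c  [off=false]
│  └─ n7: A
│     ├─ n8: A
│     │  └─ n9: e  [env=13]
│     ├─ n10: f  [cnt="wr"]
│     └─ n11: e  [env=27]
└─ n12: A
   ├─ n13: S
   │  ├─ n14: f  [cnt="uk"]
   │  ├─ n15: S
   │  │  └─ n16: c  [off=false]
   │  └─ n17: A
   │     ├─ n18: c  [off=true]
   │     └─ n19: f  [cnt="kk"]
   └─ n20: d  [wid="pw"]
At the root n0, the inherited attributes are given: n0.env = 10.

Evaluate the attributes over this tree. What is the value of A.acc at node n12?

1. n0.env = 10  [given at root]
2. n1.acc = -1  [S.env - 11]
3. n2.env = 25  [A₀.acc + 26]
4. n3.acc = 25  [S.env * -1 + 50]
5. n4.cnt = "mu"  [terminal]
6. n5.key = "ku"  [terminal]
7. n3.val = 23  [23]
8. n2.fin = -1  [S.env * -1 + 24]
9. n2.lim = 21  [S.env - 4]
10. n6.off = false  [terminal]
11. n7.acc = -5  [S.lim + S.fin - 25]
12. n8.acc = 6  [A₀.acc * -1 + 1]
13. n9.env = 13  [terminal]
14. n8.val = 26  [A.acc + e.env + 7]
15. n10.cnt = "wr"  [terminal]
16. n11.env = 27  [terminal]
17. n7.val = -5  [e.env + A₁.val - 58]
18. n1.val = 22  [A₁.val + S.fin + 28]
19. n12.acc = -3  [A₀.val - 25]
20. n13.env = 2  [2]
21. n14.cnt = "uk"  [terminal]
22. n15.env = -2  [-2]
23. n16.off = false  [terminal]
24. n15.fin = 5  [S.env + 7]
25. n15.lim = -1  [S.env + 1]
26. n17.acc = -8  [S₁.lim - 7]
27. n18.off = true  [terminal]
28. n19.cnt = "kk"  [terminal]
29. n17.val = 20  [A.acc * 2 + 36]
30. n13.fin = 22  [S₀.env + S₁.fin + 15]
31. n13.lim = 26  [len(f.cnt) + 24]
32. n20.wid = "pw"  [terminal]
33. n12.val = 24  [A.acc + 27]
34. n0.fin = 8  [A₀.val + A₁.val - 38]
35. n0.lim = -8  [A₀.val - 30]

-3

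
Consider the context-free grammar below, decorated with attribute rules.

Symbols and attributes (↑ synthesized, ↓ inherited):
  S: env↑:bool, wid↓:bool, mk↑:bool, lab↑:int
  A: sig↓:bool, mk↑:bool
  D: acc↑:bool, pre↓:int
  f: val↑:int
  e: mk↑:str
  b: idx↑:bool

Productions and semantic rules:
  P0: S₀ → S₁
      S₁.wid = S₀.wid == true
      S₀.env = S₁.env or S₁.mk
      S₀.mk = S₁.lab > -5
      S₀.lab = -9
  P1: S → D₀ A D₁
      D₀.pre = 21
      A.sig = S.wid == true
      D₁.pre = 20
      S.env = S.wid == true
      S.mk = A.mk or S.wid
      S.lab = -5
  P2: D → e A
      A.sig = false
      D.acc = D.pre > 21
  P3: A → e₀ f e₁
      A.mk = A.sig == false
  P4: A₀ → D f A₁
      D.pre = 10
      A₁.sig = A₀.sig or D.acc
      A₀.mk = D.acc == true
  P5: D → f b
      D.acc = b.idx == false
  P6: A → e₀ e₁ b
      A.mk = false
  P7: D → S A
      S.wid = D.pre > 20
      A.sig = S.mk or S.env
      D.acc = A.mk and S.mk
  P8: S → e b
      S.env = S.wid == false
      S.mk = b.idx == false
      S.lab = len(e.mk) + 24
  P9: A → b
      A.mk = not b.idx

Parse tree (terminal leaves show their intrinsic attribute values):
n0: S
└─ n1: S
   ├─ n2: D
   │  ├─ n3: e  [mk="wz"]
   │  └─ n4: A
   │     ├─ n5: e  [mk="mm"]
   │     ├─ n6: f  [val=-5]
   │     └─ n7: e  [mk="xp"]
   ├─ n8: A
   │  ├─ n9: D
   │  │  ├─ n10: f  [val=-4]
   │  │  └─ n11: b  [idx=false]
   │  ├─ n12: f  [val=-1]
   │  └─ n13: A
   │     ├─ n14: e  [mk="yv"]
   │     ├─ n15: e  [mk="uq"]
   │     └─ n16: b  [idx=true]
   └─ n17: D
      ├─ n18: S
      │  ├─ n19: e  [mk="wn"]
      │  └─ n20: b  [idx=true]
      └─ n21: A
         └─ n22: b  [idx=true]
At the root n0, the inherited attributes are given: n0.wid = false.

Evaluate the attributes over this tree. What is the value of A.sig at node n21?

1. n0.wid = false  [given at root]
2. n1.wid = false  [S₀.wid == true]
3. n2.pre = 21  [21]
4. n3.mk = "wz"  [terminal]
5. n4.sig = false  [false]
6. n5.mk = "mm"  [terminal]
7. n6.val = -5  [terminal]
8. n7.mk = "xp"  [terminal]
9. n4.mk = true  [A.sig == false]
10. n2.acc = false  [D.pre > 21]
11. n8.sig = false  [S.wid == true]
12. n9.pre = 10  [10]
13. n10.val = -4  [terminal]
14. n11.idx = false  [terminal]
15. n9.acc = true  [b.idx == false]
16. n12.val = -1  [terminal]
17. n13.sig = true  [A₀.sig or D.acc]
18. n14.mk = "yv"  [terminal]
19. n15.mk = "uq"  [terminal]
20. n16.idx = true  [terminal]
21. n13.mk = false  [false]
22. n8.mk = true  [D.acc == true]
23. n17.pre = 20  [20]
24. n18.wid = false  [D.pre > 20]
25. n19.mk = "wn"  [terminal]
26. n20.idx = true  [terminal]
27. n18.env = true  [S.wid == false]
28. n18.mk = false  [b.idx == false]
29. n18.lab = 26  [len(e.mk) + 24]
30. n21.sig = true  [S.mk or S.env]
31. n22.idx = true  [terminal]
32. n21.mk = false  [not b.idx]
33. n17.acc = false  [A.mk and S.mk]
34. n1.env = false  [S.wid == true]
35. n1.mk = true  [A.mk or S.wid]
36. n1.lab = -5  [-5]
37. n0.env = true  [S₁.env or S₁.mk]
38. n0.mk = false  [S₁.lab > -5]
39. n0.lab = -9  [-9]

true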